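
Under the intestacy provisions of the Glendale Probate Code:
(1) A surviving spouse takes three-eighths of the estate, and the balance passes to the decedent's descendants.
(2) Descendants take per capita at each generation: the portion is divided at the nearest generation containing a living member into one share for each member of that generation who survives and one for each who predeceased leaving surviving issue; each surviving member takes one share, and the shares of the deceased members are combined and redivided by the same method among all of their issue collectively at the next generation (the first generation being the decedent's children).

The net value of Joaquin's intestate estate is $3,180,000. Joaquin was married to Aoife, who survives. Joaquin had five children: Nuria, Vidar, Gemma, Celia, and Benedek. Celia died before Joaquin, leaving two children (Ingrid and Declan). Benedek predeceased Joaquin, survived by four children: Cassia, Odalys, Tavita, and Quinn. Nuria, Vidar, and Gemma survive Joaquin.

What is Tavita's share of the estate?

Tavita receives $132,500.

Aoife takes three-eighths of $3,180,000 = $1,192,500. The remaining $1,987,500 passes to the descendants.
The descendants' portion ($1,987,500) is divided at the children's generation into 5 shares of $397,500. Nuria, Vidar, and Gemma each take $397,500. The 2 shares of the deceased (Celia and Benedek) are combined into a pool of $795,000.
That pool ($795,000) is divided at the grandchildren's generation equally among Ingrid, Declan, Cassia, Odalys, Tavita, and Quinn: $132,500 each.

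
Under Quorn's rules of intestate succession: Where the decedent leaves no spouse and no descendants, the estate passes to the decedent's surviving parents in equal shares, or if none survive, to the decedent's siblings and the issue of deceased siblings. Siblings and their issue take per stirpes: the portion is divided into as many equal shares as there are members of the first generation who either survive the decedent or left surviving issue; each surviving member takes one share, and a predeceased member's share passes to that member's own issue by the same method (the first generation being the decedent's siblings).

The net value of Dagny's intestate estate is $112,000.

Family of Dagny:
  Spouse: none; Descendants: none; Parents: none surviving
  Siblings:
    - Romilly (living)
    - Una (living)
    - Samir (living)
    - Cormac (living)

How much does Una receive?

Una receives $28,000.

The entire $112,000 passes to the siblings and their issue.
That amount ($112,000) is divided into 4 shares of $28,000: Romilly, Una, Samir, and Cormac each take $28,000.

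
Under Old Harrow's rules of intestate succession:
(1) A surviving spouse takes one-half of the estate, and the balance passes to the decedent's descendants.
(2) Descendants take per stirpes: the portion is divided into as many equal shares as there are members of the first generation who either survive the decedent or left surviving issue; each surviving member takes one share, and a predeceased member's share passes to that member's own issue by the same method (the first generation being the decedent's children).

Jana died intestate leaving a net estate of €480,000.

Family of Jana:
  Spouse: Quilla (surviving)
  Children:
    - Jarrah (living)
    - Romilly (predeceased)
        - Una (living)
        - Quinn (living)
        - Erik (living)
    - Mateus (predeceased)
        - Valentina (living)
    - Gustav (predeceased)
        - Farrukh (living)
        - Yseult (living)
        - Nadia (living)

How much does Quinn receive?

Quilla takes one-half of €480,000 = €240,000. The remaining €240,000 passes to the descendants.
The descendants' portion (€240,000) is divided into 4 shares of €60,000: Jarrah takes €60,000; Romilly's €60,000 share passes to Romilly's issue; Mateus's €60,000 share passes to Mateus's issue; Gustav's €60,000 share passes to Gustav's issue.
Romilly's share (€60,000) is divided into 3 shares of €20,000: Una, Quinn, and Erik each take €20,000.
Mateus's share (€60,000) passes entirely to Valentina.
Gustav's share (€60,000) is divided into 3 shares of €20,000: Farrukh, Yseult, and Nadia each take €20,000.

Quinn receives €20,000.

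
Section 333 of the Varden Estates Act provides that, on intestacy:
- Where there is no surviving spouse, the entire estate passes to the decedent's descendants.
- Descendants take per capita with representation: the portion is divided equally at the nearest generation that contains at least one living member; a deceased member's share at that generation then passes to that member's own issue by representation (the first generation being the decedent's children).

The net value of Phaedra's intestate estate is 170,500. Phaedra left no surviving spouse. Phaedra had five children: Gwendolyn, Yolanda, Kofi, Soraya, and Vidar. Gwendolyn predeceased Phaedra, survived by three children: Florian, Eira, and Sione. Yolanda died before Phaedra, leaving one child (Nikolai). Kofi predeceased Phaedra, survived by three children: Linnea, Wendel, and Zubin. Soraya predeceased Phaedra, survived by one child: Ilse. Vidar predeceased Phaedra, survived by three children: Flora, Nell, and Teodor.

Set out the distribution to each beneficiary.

The entire 170,500 passes to the descendants.
No child survives, so the initial division is made at the grandchildren's generation.
That amount (170,500) is divided into 11 shares of 15,500: Florian, Eira, Sione, Nikolai, Linnea, Wendel, Zubin, Ilse, Flora, Nell, and Teodor each take 15,500.

Florian: 15,500; Eira: 15,500; Sione: 15,500; Nikolai: 15,500; Linnea: 15,500; Wendel: 15,500; Zubin: 15,500; Ilse: 15,500; Flora: 15,500; Nell: 15,500; Teodor: 15,500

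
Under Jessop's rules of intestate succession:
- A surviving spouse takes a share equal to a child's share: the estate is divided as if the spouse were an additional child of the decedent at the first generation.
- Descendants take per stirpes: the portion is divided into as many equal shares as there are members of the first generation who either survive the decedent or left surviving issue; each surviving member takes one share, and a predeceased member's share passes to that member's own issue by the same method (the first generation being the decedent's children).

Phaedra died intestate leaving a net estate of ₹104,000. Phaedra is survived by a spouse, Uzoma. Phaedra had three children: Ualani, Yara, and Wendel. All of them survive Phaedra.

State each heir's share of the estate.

The spouse counts as an additional share at the children's level, so there are 4 primary shares of ₹26,000. Uzoma takes one such share (₹26,000).
The children's combined portion (₹78,000) is divided into 3 shares of ₹26,000: Ualani, Yara, and Wendel each take ₹26,000.

Uzoma: ₹26,000; Ualani: ₹26,000; Yara: ₹26,000; Wendel: ₹26,000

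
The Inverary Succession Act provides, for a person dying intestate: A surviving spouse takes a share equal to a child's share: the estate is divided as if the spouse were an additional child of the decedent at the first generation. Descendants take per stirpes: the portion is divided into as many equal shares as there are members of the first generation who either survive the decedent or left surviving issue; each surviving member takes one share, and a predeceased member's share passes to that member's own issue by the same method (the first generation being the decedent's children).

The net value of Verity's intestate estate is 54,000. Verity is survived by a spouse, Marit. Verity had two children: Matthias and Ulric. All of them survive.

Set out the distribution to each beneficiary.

The spouse counts as an additional share at the children's level, so there are 3 primary shares of 18,000. Marit takes one such share (18,000).
The children's combined portion (36,000) is divided into 2 shares of 18,000: Matthias and Ulric each take 18,000.

Marit: 18,000; Matthias: 18,000; Ulric: 18,000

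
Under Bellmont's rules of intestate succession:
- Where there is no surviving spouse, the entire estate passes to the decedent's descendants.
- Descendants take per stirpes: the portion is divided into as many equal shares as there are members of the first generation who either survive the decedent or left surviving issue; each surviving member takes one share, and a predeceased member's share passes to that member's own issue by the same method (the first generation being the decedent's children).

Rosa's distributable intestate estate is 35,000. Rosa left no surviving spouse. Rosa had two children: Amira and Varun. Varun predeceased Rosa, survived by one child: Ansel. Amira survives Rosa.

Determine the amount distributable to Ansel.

The entire 35,000 passes to the descendants.
That amount (35,000) is divided into 2 shares of 17,500: Amira takes 17,500; Varun's 17,500 share passes to Varun's issue.
Varun's share (17,500) passes entirely to Ansel.

Ansel receives 17,500.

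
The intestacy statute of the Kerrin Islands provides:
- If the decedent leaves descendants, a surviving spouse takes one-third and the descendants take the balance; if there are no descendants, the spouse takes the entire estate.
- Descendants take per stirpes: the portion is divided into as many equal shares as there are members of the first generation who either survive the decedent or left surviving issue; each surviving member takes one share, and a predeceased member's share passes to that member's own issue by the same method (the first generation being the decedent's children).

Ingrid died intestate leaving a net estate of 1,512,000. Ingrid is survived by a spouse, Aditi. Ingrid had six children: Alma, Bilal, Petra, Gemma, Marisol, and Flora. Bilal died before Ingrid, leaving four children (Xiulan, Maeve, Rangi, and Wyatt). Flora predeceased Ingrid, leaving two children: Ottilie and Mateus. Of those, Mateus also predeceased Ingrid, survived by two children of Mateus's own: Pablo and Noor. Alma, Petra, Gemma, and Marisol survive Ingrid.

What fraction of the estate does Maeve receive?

Maeve receives 1/36 of the estate.

Aditi takes one-third of 1,512,000 = 504,000. The remaining 1,008,000 passes to the descendants.
The descendants' portion (1,008,000) is divided into 6 shares of 168,000: Alma, Petra, Gemma, and Marisol each take 168,000; Bilal's 168,000 share passes to Bilal's issue; Flora's 168,000 share passes to Flora's issue.
Bilal's share (168,000) is divided into 4 shares of 42,000: Xiulan, Maeve, Rangi, and Wyatt each take 42,000.
Flora's share (168,000) is divided into 2 shares of 84,000: Ottilie takes 84,000; Mateus's 84,000 share passes to Mateus's issue.
Mateus's share (84,000) is divided into 2 shares of 42,000: Pablo and Noor each take 42,000.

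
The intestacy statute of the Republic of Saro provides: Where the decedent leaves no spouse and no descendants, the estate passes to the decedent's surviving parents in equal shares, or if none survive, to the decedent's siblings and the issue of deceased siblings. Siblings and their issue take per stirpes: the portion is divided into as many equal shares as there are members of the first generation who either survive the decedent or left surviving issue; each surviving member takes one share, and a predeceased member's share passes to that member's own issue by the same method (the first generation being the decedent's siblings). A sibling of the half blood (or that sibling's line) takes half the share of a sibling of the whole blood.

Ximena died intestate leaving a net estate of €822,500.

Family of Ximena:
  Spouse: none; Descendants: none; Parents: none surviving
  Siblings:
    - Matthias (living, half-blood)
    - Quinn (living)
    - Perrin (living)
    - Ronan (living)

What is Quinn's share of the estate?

The entire €822,500 passes to the siblings and their issue.
Counting each half-blood sibling's line as half a unit, there are 7/2 units in €822,500, so one unit is €235,000. Whole-blood lines (Quinn, Perrin, and Ronan) take €235,000 each; half-blood lines (Matthias) take €117,500 each.

Quinn receives €235,000.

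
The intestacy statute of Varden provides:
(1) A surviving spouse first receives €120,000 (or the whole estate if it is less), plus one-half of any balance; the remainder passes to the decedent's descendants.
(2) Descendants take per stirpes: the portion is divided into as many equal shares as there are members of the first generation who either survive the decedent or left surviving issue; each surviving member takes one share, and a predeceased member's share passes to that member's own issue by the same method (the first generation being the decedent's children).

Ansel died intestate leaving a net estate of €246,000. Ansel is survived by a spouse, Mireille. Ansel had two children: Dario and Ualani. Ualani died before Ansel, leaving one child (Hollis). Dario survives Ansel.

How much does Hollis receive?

Hollis receives €31,500.

Mireille first takes €120,000, leaving a balance of €126,000. Mireille then takes one-half of the balance (€63,000), for a total of €183,000. The remaining €63,000 passes to the descendants.
The descendants' portion (€63,000) is divided into 2 shares of €31,500: Dario takes €31,500; Ualani's €31,500 share passes to Ualani's issue.
Ualani's share (€31,500) passes entirely to Hollis.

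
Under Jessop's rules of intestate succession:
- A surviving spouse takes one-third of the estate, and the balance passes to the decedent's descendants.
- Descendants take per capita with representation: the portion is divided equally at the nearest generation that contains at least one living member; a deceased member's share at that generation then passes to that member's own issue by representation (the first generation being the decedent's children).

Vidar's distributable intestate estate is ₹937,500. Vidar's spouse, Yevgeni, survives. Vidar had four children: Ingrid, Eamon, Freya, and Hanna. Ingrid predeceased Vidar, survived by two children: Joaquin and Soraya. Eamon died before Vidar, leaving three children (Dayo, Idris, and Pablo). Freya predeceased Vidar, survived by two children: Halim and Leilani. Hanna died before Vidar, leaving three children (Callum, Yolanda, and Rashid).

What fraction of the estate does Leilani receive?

Leilani receives 1/15 of the estate.

Yevgeni takes one-third of ₹937,500 = ₹312,500. The remaining ₹625,000 passes to the descendants.
No child survives, so the initial division is made at the grandchildren's generation.
The descendants' portion (₹625,000) is divided into 10 shares of ₹62,500: Joaquin, Soraya, Dayo, Idris, Pablo, Halim, Leilani, Callum, Yolanda, and Rashid each take ₹62,500.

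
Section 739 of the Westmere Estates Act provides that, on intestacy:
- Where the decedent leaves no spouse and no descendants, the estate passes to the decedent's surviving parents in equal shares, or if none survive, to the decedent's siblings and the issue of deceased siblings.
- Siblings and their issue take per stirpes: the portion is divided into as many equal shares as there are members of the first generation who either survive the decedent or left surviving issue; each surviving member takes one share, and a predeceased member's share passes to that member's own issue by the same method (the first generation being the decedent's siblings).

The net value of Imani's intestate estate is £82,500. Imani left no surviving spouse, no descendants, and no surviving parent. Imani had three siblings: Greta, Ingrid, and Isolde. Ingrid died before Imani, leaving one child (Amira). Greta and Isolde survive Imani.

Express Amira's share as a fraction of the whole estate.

The entire £82,500 passes to the siblings and their issue.
That amount (£82,500) is divided into 3 shares of £27,500: Greta and Isolde each take £27,500; Ingrid's £27,500 share passes to Ingrid's issue.
Ingrid's share (£27,500) passes entirely to Amira.

Amira receives 1/3 of the estate.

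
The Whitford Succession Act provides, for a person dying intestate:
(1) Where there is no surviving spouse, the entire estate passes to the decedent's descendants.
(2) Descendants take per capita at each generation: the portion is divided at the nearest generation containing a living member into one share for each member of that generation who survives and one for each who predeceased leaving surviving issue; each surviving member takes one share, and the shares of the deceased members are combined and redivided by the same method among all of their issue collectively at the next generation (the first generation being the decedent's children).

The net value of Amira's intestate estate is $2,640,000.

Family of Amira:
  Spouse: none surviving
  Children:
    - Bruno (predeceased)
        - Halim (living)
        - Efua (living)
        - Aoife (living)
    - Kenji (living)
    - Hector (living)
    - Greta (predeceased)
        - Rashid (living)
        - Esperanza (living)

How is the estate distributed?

The entire $2,640,000 passes to the descendants.
That amount ($2,640,000) is divided at the children's generation into 4 shares of $660,000. Kenji and Hector each take $660,000. The 2 shares of the deceased (Bruno and Greta) are combined into a pool of $1,320,000.
That pool ($1,320,000) is divided at the grandchildren's generation equally among Halim, Efua, Aoife, Rashid, and Esperanza: $264,000 each.

Halim: $264,000; Efua: $264,000; Aoife: $264,000; Kenji: $660,000; Hector: $660,000; Rashid: $264,000; Esperanza: $264,000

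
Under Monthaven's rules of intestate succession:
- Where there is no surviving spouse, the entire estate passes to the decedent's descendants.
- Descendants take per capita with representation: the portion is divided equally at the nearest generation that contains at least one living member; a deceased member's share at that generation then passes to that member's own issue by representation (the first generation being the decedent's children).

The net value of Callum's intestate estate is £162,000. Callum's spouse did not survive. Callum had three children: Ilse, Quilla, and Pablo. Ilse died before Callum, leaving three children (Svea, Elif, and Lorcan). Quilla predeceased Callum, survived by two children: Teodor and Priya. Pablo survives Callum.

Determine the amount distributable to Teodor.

Teodor receives £27,000.

The entire £162,000 passes to the descendants.
That amount (£162,000) is divided into 3 shares of £54,000: Pablo takes £54,000; Ilse's £54,000 share passes to Ilse's issue; Quilla's £54,000 share passes to Quilla's issue.
Ilse's share (£54,000) is divided into 3 shares of £18,000: Svea, Elif, and Lorcan each take £18,000.
Quilla's share (£54,000) is divided into 2 shares of £27,000: Teodor and Priya each take £27,000.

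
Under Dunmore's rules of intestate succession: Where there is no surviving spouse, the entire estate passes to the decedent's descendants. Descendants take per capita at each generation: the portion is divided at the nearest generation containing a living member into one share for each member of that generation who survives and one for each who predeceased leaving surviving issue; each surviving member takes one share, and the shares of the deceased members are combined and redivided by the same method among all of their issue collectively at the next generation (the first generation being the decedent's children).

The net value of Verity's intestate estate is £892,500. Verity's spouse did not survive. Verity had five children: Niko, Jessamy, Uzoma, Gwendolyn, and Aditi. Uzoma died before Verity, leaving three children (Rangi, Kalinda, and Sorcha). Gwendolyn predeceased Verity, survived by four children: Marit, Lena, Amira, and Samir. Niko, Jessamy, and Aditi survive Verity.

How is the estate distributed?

The entire £892,500 passes to the descendants.
That amount (£892,500) is divided at the children's generation into 5 shares of £178,500. Niko, Jessamy, and Aditi each take £178,500. The 2 shares of the deceased (Uzoma and Gwendolyn) are combined into a pool of £357,000.
That pool (£357,000) is divided at the grandchildren's generation equally among Rangi, Kalinda, Sorcha, Marit, Lena, Amira, and Samir: £51,000 each.

Niko: £178,500; Jessamy: £178,500; Rangi: £51,000; Kalinda: £51,000; Sorcha: £51,000; Marit: £51,000; Lena: £51,000; Amira: £51,000; Samir: £51,000; Aditi: £178,500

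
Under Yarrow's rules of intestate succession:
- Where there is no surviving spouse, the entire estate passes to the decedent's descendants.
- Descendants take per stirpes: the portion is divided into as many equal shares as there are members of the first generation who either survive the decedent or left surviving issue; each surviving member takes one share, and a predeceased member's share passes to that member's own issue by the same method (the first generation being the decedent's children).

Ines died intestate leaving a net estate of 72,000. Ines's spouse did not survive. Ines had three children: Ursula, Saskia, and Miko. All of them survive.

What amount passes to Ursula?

The entire 72,000 passes to the descendants.
That amount (72,000) is divided into 3 shares of 24,000: Ursula, Saskia, and Miko each take 24,000.

Ursula receives 24,000.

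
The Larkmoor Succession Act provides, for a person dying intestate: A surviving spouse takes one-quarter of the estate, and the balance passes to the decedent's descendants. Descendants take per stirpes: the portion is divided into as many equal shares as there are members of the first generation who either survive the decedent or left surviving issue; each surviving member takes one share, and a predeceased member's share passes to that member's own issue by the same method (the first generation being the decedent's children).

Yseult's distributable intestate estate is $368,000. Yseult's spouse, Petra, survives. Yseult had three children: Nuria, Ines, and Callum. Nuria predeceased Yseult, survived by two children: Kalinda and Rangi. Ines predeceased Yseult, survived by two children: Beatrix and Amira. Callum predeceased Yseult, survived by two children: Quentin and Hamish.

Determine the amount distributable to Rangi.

Rangi receives $46,000.

Petra takes one-quarter of $368,000 = $92,000. The remaining $276,000 passes to the descendants.
The descendants' portion ($276,000) is divided into 3 shares of $92,000: Nuria's $92,000 share passes to Nuria's issue; Ines's $92,000 share passes to Ines's issue; Callum's $92,000 share passes to Callum's issue.
Nuria's share ($92,000) is divided into 2 shares of $46,000: Kalinda and Rangi each take $46,000.
Ines's share ($92,000) is divided into 2 shares of $46,000: Beatrix and Amira each take $46,000.
Callum's share ($92,000) is divided into 2 shares of $46,000: Quentin and Hamish each take $46,000.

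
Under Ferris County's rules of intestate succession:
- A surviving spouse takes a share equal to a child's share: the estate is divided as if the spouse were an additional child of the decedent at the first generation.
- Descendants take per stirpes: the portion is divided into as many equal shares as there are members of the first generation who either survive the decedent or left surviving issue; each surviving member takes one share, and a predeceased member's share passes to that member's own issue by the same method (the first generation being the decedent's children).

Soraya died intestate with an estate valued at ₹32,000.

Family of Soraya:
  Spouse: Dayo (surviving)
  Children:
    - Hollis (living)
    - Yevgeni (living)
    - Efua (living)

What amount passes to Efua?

The spouse counts as an additional share at the children's level, so there are 4 primary shares of ₹8,000. Dayo takes one such share (₹8,000).
The children's combined portion (₹24,000) is divided into 3 shares of ₹8,000: Hollis, Yevgeni, and Efua each take ₹8,000.

Efua receives ₹8,000.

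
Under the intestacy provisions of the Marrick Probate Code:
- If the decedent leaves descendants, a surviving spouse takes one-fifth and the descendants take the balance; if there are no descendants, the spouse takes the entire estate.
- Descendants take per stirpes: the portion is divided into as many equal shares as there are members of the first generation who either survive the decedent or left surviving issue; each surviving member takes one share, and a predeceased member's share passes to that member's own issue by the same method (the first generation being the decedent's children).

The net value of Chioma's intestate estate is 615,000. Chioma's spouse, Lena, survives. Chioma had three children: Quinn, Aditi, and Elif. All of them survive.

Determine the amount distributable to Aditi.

Aditi receives 164,000.

Lena takes one-fifth of 615,000 = 123,000. The remaining 492,000 passes to the descendants.
The descendants' portion (492,000) is divided into 3 shares of 164,000: Quinn, Aditi, and Elif each take 164,000.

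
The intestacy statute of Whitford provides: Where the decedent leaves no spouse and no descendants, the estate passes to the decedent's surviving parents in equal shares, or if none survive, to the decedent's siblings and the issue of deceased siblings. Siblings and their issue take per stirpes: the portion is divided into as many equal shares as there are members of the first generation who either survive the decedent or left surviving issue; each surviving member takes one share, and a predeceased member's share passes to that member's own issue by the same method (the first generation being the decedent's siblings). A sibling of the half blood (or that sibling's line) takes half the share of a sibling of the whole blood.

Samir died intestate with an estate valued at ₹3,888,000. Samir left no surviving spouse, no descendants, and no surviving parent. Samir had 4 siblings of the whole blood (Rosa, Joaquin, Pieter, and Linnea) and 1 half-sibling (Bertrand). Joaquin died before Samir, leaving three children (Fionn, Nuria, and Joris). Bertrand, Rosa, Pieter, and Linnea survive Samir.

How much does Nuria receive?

Nuria receives ₹288,000.

The entire ₹3,888,000 passes to the siblings and their issue.
Counting each half-blood sibling's line as half a unit, there are 9/2 units in ₹3,888,000, so one unit is ₹864,000. Whole-blood lines (Rosa, Joaquin, Pieter, and Linnea) take ₹864,000 each; half-blood lines (Bertrand) take ₹432,000 each.
Joaquin's share (₹864,000) is divided into 3 shares of ₹288,000: Fionn, Nuria, and Joris each take ₹288,000.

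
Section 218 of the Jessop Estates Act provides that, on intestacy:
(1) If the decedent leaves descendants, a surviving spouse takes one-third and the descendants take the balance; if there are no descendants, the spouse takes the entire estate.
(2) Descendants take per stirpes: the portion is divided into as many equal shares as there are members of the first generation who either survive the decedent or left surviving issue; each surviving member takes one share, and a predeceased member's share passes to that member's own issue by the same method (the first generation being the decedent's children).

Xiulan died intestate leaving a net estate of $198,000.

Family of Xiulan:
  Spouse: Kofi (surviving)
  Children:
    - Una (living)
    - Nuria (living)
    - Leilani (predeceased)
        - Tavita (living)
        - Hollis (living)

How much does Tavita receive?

Tavita receives $22,000.

Kofi takes one-third of $198,000 = $66,000. The remaining $132,000 passes to the descendants.
The descendants' portion ($132,000) is divided into 3 shares of $44,000: Una and Nuria each take $44,000; Leilani's $44,000 share passes to Leilani's issue.
Leilani's share ($44,000) is divided into 2 shares of $22,000: Tavita and Hollis each take $22,000.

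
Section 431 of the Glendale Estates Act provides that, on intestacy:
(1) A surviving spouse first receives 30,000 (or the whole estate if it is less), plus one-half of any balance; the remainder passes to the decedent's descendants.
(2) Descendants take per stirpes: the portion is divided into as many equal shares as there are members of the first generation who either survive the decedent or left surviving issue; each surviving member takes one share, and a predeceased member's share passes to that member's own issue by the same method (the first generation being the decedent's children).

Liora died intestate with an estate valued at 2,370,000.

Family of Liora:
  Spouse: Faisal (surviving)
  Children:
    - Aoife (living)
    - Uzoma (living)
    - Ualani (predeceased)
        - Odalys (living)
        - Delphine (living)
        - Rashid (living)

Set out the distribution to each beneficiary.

Faisal first takes 30,000, leaving a balance of 2,340,000. Faisal then takes one-half of the balance (1,170,000), for a total of 1,200,000. The remaining 1,170,000 passes to the descendants.
The descendants' portion (1,170,000) is divided into 3 shares of 390,000: Aoife and Uzoma each take 390,000; Ualani's 390,000 share passes to Ualani's issue.
Ualani's share (390,000) is divided into 3 shares of 130,000: Odalys, Delphine, and Rashid each take 130,000.

Faisal: 1,200,000; Aoife: 390,000; Uzoma: 390,000; Odalys: 130,000; Delphine: 130,000; Rashid: 130,000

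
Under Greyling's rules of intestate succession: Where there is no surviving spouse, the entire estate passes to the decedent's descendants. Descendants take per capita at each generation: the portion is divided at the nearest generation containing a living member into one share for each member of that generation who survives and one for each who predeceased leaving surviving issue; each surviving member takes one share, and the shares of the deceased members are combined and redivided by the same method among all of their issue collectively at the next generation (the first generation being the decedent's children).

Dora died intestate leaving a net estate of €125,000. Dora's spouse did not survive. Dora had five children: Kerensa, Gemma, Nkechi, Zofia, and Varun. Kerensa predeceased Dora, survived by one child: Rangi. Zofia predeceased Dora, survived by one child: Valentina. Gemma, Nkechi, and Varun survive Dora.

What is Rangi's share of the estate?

The entire €125,000 passes to the descendants.
That amount (€125,000) is divided at the children's generation into 5 shares of €25,000. Gemma, Nkechi, and Varun each take €25,000. The 2 shares of the deceased (Kerensa and Zofia) are combined into a pool of €50,000.
That pool (€50,000) is divided at the grandchildren's generation equally among Rangi and Valentina: €25,000 each.

Rangi receives €25,000.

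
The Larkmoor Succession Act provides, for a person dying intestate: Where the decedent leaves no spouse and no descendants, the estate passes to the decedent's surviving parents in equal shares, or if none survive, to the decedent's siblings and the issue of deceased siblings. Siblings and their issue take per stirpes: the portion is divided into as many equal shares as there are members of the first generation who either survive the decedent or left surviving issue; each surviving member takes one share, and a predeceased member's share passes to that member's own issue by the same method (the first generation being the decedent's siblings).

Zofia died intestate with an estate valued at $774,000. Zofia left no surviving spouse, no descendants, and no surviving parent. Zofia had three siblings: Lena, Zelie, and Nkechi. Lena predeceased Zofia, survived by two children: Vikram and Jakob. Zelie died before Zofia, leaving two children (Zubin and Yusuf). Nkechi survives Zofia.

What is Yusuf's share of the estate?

Yusuf receives $129,000.

The entire $774,000 passes to the siblings and their issue.
That amount ($774,000) is divided into 3 shares of $258,000: Nkechi takes $258,000; Lena's $258,000 share passes to Lena's issue; Zelie's $258,000 share passes to Zelie's issue.
Lena's share ($258,000) is divided into 2 shares of $129,000: Vikram and Jakob each take $129,000.
Zelie's share ($258,000) is divided into 2 shares of $129,000: Zubin and Yusuf each take $129,000.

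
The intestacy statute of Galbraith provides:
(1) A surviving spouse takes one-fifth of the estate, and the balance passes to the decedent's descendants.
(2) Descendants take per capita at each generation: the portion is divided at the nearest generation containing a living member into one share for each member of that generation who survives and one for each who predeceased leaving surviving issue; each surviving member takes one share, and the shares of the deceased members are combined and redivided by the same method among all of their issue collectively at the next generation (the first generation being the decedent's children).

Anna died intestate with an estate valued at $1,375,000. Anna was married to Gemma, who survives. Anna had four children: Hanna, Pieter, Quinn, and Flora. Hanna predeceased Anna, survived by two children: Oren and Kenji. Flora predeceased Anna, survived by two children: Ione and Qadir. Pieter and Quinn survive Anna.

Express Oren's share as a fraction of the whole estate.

Oren receives 1/10 of the estate.

Gemma takes one-fifth of $1,375,000 = $275,000. The remaining $1,100,000 passes to the descendants.
The descendants' portion ($1,100,000) is divided at the children's generation into 4 shares of $275,000. Pieter and Quinn each take $275,000. The 2 shares of the deceased (Hanna and Flora) are combined into a pool of $550,000.
That pool ($550,000) is divided at the grandchildren's generation equally among Oren, Kenji, Ione, and Qadir: $137,500 each.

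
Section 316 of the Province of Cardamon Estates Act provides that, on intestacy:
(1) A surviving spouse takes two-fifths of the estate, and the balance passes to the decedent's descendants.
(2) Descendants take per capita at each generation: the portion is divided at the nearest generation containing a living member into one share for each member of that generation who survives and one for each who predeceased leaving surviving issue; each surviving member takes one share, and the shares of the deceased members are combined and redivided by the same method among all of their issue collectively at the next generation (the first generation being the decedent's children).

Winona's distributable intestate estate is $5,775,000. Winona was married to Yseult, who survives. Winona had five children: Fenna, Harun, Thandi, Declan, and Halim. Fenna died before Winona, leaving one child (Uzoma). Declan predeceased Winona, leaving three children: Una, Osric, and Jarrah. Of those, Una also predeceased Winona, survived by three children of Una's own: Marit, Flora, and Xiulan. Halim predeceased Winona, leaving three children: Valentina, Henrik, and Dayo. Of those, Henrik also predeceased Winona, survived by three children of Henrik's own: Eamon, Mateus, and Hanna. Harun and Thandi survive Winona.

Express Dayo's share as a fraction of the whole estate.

Yseult takes two-fifths of $5,775,000 = $2,310,000. The remaining $3,465,000 passes to the descendants.
The descendants' portion ($3,465,000) is divided at the children's generation into 5 shares of $693,000. Harun and Thandi each take $693,000. The 3 shares of the deceased (Fenna, Declan, and Halim) are combined into a pool of $2,079,000.
That pool ($2,079,000) is divided at the grandchildren's generation into 7 shares of $297,000. Uzoma, Osric, Jarrah, Valentina, and Dayo each take $297,000. The 2 shares of the deceased (Una and Henrik) are combined into a pool of $594,000.
That pool ($594,000) is divided at the great-grandchildren's generation equally among Marit, Flora, Xiulan, Eamon, Mateus, and Hanna: $99,000 each.

Dayo receives 9/175 of the estate.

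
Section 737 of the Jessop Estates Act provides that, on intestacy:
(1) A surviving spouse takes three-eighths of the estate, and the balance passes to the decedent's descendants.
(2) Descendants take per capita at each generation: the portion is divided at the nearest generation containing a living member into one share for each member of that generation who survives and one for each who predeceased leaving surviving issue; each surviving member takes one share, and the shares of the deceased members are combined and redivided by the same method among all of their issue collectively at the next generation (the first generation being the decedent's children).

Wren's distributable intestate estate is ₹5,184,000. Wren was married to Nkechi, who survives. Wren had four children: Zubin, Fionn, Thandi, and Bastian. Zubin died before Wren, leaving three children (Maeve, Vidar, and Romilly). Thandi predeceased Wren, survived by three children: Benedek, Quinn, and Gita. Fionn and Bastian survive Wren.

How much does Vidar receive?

Vidar receives ₹270,000.

Nkechi takes three-eighths of ₹5,184,000 = ₹1,944,000. The remaining ₹3,240,000 passes to the descendants.
The descendants' portion (₹3,240,000) is divided at the children's generation into 4 shares of ₹810,000. Fionn and Bastian each take ₹810,000. The 2 shares of the deceased (Zubin and Thandi) are combined into a pool of ₹1,620,000.
That pool (₹1,620,000) is divided at the grandchildren's generation equally among Maeve, Vidar, Romilly, Benedek, Quinn, and Gita: ₹270,000 each.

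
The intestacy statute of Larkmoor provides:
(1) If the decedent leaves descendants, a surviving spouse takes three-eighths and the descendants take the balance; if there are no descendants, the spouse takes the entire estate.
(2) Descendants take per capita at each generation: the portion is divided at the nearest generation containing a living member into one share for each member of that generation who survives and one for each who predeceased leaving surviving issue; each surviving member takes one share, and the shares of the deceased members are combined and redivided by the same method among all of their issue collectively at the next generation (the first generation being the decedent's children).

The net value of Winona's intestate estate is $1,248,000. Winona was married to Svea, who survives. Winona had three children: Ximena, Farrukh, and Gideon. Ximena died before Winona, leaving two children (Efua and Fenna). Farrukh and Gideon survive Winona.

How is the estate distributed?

Svea: $468,000; Efua: $130,000; Fenna: $130,000; Farrukh: $260,000; Gideon: $260,000

Svea takes three-eighths of $1,248,000 = $468,000. The remaining $780,000 passes to the descendants.
The descendants' portion ($780,000) is divided at the children's generation into 3 shares of $260,000. Farrukh and Gideon each take $260,000. The remaining share for the deceased Ximena ($260,000) is carried to the next generation.
That pool ($260,000) is divided at the grandchildren's generation equally among Efua and Fenna: $130,000 each.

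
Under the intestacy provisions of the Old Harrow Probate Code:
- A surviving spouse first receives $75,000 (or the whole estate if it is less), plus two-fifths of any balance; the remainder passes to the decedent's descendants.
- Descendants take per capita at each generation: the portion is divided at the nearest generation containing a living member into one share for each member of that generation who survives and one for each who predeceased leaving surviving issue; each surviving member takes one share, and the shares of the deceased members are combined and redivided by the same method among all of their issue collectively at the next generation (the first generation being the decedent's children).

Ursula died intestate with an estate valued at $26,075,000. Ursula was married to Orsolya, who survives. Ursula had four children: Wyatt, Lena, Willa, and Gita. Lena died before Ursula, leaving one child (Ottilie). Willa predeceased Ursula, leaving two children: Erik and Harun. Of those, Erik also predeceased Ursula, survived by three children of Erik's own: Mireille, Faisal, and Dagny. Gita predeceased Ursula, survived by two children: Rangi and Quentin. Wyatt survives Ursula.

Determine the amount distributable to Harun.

Harun receives $2,340,000.

Orsolya first takes $75,000, leaving a balance of $26,000,000. Orsolya then takes two-fifths of the balance ($10,400,000), for a total of $10,475,000. The remaining $15,600,000 passes to the descendants.
The descendants' portion ($15,600,000) is divided at the children's generation into 4 shares of $3,900,000. Wyatt takes $3,900,000. The 3 shares of the deceased (Lena, Willa, and Gita) are combined into a pool of $11,700,000.
That pool ($11,700,000) is divided at the grandchildren's generation into 5 shares of $2,340,000. Ottilie, Harun, Rangi, and Quentin each take $2,340,000. The remaining share for the deceased Erik ($2,340,000) is carried to the next generation.
That pool ($2,340,000) is divided at the great-grandchildren's generation equally among Mireille, Faisal, and Dagny: $780,000 each.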